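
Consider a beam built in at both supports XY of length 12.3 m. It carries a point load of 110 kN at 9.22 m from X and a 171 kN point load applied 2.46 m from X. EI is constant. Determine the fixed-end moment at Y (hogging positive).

Release both end moments; the primary structure is a simply-supported span XY with redundants M_X and M_Y.
On the primary (simply-supported) span, the end slopes from the loading are:
  at X: point load 110 at a = 9.22: Pab(L + b)/(6LEI) = 651/EI
  at Y: point load 110 at a = 9.22: Pab(L + a)/(6LEI) = 910.9/EI
  at X: point load 171 at a = 2.46: Pab(L + b)/(6LEI) = 1242/EI
  at Y: point load 171 at a = 2.46: Pab(L + a)/(6LEI) = 827.9/EI
  θ_X0 = 1893/EI,  θ_Y0 = 1739/EI
Flexibility coefficients: a unit moment at one end gives L/(3EI) there and L/(6EI) at the far end, so f₁₁ = f₂₂ = 4.1/EI and f₁₂ = f₂₁ = 2.05/EI.
Compatibility — zero rotation at each built-in end:
  4.1 M_X + 2.05 M_Y = 1893
  2.05 M_X + 4.1 M_Y = 1739
Solving the pair gives M_X = 332.8 kN·m and M_Y = 257.7 kN·m (hogging).

M_Y = 257.7 kN·m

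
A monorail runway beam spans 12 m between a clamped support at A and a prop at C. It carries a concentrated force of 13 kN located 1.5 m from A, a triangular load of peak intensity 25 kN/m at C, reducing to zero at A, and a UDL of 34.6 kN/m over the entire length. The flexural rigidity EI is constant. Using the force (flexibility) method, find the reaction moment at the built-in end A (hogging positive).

M_A = 848.8 kN·m

Take the reaction at C as the redundant and release it; the primary structure is a cantilever fixed at A.
Deflection at C on the released cantilever, summing each load's contribution:
  point load 13 at a = 1.5: Pa²(3L − a)/(6EI) = 168.2/EI
  triangular load, peak 25 at the free end: 11w₀L⁴/(120EI) = 47520/EI
  UDL 34.6: wL⁴/(8EI) = 89683/EI
  δ_0 = 137371/EI
Flexibility coefficient — unit upward force at C: δ_{CC} = L³/(3EI) = 576/EI.
The prop prevents deflection at C: R_C = δ_0/δ_{CC} = 137371/576 = 238.5 kN.
Moment equilibrium about A: M_A = Σ(load moments about A) − R_C·L = 3711 − 238.5×12 = 848.8 kN·m.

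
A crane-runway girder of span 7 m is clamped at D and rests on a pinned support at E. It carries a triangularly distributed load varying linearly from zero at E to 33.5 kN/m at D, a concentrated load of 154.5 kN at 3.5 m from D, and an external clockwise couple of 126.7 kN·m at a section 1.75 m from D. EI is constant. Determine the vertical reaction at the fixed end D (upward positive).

R_D = 188.1 kN

Remove the prop at E; the released (primary) structure is a cantilever built in at D.
Downward deflection at the released point E due to the loads:
  triangular load, peak 33.5 at the fixed end: w₀L⁴/(30EI) = 2681/EI
  point load 154.5 at a = 3.5: Pa²(3L − a)/(6EI) = 5520/EI
  clockwise couple 126.7 at a = 1.75: M₀a(2L − a)/(2EI) = 1358/EI
  δ_0 = 9559/EI
Tip deflection under a unit load at E: L³/(3EI) = 114.3/EI.
The prop prevents deflection at E: R_E = δ_0/δ_{EE} = 9559/114.3 = 83.61 kN.
Vertical equilibrium: R_D = ΣP − R_E = 271.8 − 83.61 = 188.1 kN.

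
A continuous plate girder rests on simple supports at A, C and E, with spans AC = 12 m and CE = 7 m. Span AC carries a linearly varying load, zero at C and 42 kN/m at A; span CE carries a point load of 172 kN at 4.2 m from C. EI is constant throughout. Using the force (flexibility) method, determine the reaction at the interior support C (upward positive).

R_C = 220.1 kN

Insert a hinge at C; M_C is the redundant, and each span becomes simply supported.
End slopes at the hinge C, treating each span as simply supported:
  span AC: triangular load, peak 42: 7w₀L³/(360EI) = 1411/EI
  span CE: point load 172 at a = 4.2: Pab(L + b)/(6LEI) = 472/EI
  relative rotation θ_0 = (1411 + 472)/EI = 1883/EI
A unit hogging moment at C produces rotation L₁/(3EI) + L₂/(3EI) = 6.333/EI.
Compatibility: M_C·(L₁+L₂)/(3EI) = θ_0, giving M_C = 297.3 kN·m (hogging).
Span AC, ΣM about A with M_C applied at C: R_C^{AC}·12 = 1008 + 297.3, so R_C^{AC} = 108.8 kN and R_A = 252 − 108.8 = 143.2 kN.
Span CE, ΣM about E: R_C^{CE}·7 = 481.6 + 297.3, so R_C^{CE} = 111.3 kN and R_E = 172 − 111.3 = 60.72 kN.
R_C = 108.8 + 111.3 = 220.1 kN.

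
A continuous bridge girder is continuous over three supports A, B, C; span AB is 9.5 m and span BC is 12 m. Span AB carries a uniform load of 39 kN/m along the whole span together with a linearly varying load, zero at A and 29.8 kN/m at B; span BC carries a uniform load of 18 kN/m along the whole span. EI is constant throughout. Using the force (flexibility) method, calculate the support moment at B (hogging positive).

M_B = 454.5 kN·m

Release continuity at B by inserting a hinge; the redundant is the internal moment M_B. The primary structure is two simply-supported spans AB and BC.
End slopes at the hinge B, treating each span as simply supported:
  span AB: UDL 39: wL³/(24EI) = 1393/EI
  span AB: triangular load, peak 29.8: w₀L³/(45EI) = 567.8/EI
  span BC: UDL 18: wL³/(24EI) = 1296/EI
  relative rotation θ_0 = (1961 + 1296)/EI = 3257/EI
A unit hogging moment at B produces rotation L₁/(3EI) + L₂/(3EI) = 7.167/EI.
Compatibility: M_B·(L₁+L₂)/(3EI) = θ_0, giving M_B = 454.5 kN·m (hogging).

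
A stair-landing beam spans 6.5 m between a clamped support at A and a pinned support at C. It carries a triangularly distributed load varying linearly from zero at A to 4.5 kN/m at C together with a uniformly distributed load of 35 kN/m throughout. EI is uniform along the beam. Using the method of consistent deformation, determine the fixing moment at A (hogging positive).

Choose R_C as the redundant. The primary structure is the cantilever fixed at A.
Free-end deflection of the primary structure under the applied loading (downward +):
  triangular load, peak 4.5 at the free end: 11w₀L⁴/(120EI) = 736.3/EI
  UDL 35: wL⁴/(8EI) = 7810/EI
  δ_0 = 8546/EI
Flexibility coefficient — unit upward force at C: δ_{CC} = L³/(3EI) = 91.54/EI.
Compatibility at C: δ_0 − R_C·δ_{CC} = 0, so R_C = 8546/91.54 = 93.36 kN.
Moment equilibrium about A: M_A = Σ(load moments about A) − R_C·L = 802.8 − 93.36×6.5 = 195.9 kN·m.

M_A = 195.9 kN·m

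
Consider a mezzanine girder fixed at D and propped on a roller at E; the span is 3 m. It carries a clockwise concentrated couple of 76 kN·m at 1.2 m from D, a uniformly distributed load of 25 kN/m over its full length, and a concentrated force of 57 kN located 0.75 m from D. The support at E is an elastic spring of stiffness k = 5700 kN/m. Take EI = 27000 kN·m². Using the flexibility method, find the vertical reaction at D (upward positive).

Remove the prop at E; the released (primary) structure is a cantilever built in at D.
Deflection at E on the released cantilever, summing each load's contribution:
  clockwise couple 76 at a = 1.2: M₀a(2L − a)/(2EI) = 218.9/EI
  UDL 25: wL⁴/(8EI) = 253.1/EI
  point load 57 at a = 0.75: Pa²(3L − a)/(6EI) = 44.09/EI
  δ_0 = 516.1/EI
Flexibility coefficient — unit upward force at E: δ_{EE} = L³/(3EI) = 9/EI.
With EI = 27000 kN·m²: δ_0 = 0.019114 m and δ_{EE} = 0.000333 m/kN.
Compatibility — the spring shortens by R_E/k under the reaction it provides: δ_0 − R_E·δ_{EE} = R_E/k. With 1/k = 0.000175 m/kN, R_E = δ_0 / (δ_{EE} + 1/k) = 0.019114 / (0.000333 + 0.000175) = 37.57 kN.
Vertical equilibrium: R_D = ΣP − R_E = 132 − 37.57 = 94.43 kN.

R_D = 94.43 kN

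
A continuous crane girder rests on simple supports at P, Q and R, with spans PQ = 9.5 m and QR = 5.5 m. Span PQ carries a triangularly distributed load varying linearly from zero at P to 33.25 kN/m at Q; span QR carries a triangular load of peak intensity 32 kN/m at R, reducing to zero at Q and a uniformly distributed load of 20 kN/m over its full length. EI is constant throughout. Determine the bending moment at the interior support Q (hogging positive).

M_Q = 175.1 kN·m

Insert a hinge at Q; M_Q is the redundant, and each span becomes simply supported.
Rotations at Q on the released spans (each span's end-slope, ×1/EI):
  span PQ: triangular load, peak 33.25: w₀L³/(45EI) = 633.5/EI
  span QR: triangular load, peak 32: 7w₀L³/(360EI) = 103.5/EI
  span QR: UDL 20: wL³/(24EI) = 138.6/EI
  relative rotation θ_0 = (633.5 + 242.2)/EI = 875.7/EI
A unit hogging moment at Q produces rotation L₁/(3EI) + L₂/(3EI) = 5/EI.
Slope continuity at Q: θ_0 = M_Q·5/EI, so M_Q = 875.7/5 = 175.1 kN·m (hogging).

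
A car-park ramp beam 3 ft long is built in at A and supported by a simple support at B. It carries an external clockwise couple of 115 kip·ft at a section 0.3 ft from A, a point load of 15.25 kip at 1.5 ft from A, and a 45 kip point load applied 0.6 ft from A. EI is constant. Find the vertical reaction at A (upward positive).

R_A = 42.04 kip

Take the reaction at B as the redundant and release it; the primary structure is a cantilever fixed at A.
Free-end deflection of the primary structure under the applied loading (downward +):
  clockwise couple 115 at a = 0.3: M₀a(2L − a)/(2EI) = 98.33/EI
  point load 15.25 at a = 1.5: Pa²(3L − a)/(6EI) = 42.89/EI
  point load 45 at a = 0.6: Pa²(3L − a)/(6EI) = 22.68/EI
  δ_0 = 163.9/EI
Tip deflection under a unit load at B: L³/(3EI) = 9/EI.
Compatibility at B: δ_0 − R_B·δ_{BB} = 0, so R_B = 163.9/9 = 18.21 kip.
Vertical equilibrium: R_A = ΣP − R_B = 60.25 − 18.21 = 42.04 kip.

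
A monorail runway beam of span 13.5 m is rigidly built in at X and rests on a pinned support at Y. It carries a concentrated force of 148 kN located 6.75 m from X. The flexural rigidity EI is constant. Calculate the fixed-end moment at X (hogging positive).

Release the roller at Y. Primary structure: cantilever fixed at X.
Downward deflection at the released point Y due to the loads:
  point load 148 at a = 6.75: Pa²(3L − a)/(6EI) = 37931/EI
Flexibility coefficient — unit upward force at Y: δ_{YY} = L³/(3EI) = 820.1/EI.
The prop prevents deflection at Y: R_Y = δ_0/δ_{YY} = 37931/820.1 = 46.25 kN.
Moment equilibrium about X: M_X = Σ(load moments about X) − R_Y·L = 999 − 46.25×13.5 = 374.6 kN·m.

M_X = 374.6 kN·m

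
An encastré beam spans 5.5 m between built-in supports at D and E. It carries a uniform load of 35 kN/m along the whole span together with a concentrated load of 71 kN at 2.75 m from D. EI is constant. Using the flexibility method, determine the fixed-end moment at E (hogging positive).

Release both end moments; the primary structure is a simply-supported span DE with redundants M_D and M_E.
Simple-span end rotations at D and E under the given loads:
  at D: UDL 35: wL³/(24EI) = 242.6/EI
  at E: UDL 35: wL³/(24EI) = 242.6/EI
  at D: point load 71 at a = 2.75: Pab(L + b)/(6LEI) = 134.2/EI
  at E: point load 71 at a = 2.75: Pab(L + a)/(6LEI) = 134.2/EI
  θ_D0 = 376.9/EI,  θ_E0 = 376.9/EI
Flexibility coefficients: a unit moment at one end gives L/(3EI) there and L/(6EI) at the far end, so f₁₁ = f₂₂ = 1.833/EI and f₁₂ = f₂₁ = 0.9167/EI.
Compatibility — zero rotation at each built-in end:
  1.833 M_D + 0.9167 M_E = 376.9
  0.9167 M_D + 1.833 M_E = 376.9
Solving the pair gives M_D = 137 kN·m and M_E = 137 kN·m (hogging).

M_E = 137 kN·m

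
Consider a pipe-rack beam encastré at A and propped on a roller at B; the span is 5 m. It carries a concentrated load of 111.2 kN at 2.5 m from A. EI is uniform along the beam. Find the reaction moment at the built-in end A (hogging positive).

M_A = 104.2 kN·m

Remove the prop at B; the released (primary) structure is a cantilever built in at A.
Free-end deflection of the primary structure under the applied loading (downward +):
  point load 111.2 at a = 2.5: Pa²(3L − a)/(6EI) = 1448/EI
Flexibility coefficient — unit upward force at B: δ_{BB} = L³/(3EI) = 41.67/EI.
Compatibility at B: δ_0 − R_B·δ_{BB} = 0, so R_B = 1448/41.67 = 34.75 kN.
Moment equilibrium about A: M_A = Σ(load moments about A) − R_B·L = 278 − 34.75×5 = 104.2 kN·m.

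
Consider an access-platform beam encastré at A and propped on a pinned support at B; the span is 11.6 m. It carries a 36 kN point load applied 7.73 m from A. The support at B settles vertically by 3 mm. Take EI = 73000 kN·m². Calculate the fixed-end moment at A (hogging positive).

Release the roller at B. Primary structure: cantilever fixed at A.
Downward deflection at the released point B due to the loads:
  point load 36 at a = 7.73: Pa²(3L − a)/(6EI) = 9705/EI
Tip deflection under a unit load at B: L³/(3EI) = 520.3/EI.
With EI = 73000 kN·m²: δ_0 = 0.13295 m and δ_{BB} = 0.007127 m/kN.
Compatibility — the beam at B must follow the support down by 0.003 m: δ_0 − R_B·δ_{BB} = 0.003, so R_B = (0.13295 − 0.003)/0.007127 = 18.23 kN.
Moment equilibrium about A: M_A = Σ(load moments about A) − R_B·L = 278.3 − 18.23×11.6 = 66.79 kN·m.

M_A = 66.79 kN·m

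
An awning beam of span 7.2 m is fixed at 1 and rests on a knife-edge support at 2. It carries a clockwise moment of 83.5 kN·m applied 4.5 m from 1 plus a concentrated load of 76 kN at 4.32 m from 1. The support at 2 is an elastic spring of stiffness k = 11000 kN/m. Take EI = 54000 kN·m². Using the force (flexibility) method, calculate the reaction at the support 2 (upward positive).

R_2 = 45.97 kN

Remove the prop at 2; the released (primary) structure is a cantilever built in at 1.
Primary-structure tip deflection at 2 by superposition:
  clockwise couple 83.5 at a = 4.5: M₀a(2L − a)/(2EI) = 1860/EI
  point load 76 at a = 4.32: Pa²(3L − a)/(6EI) = 4085/EI
  δ_0 = 5945/EI
Tip deflection under a unit load at 2: L³/(3EI) = 124.4/EI.
With EI = 54000 kN·m²: δ_0 = 0.11009 m and δ_{22} = 0.002304 m/kN.
Compatibility — the spring shortens by R_2/k under the reaction it provides: δ_0 − R_2·δ_{22} = R_2/k. With 1/k = 0.000091 m/kN, R_2 = δ_0 / (δ_{22} + 1/k) = 0.11009 / (0.002304 + 0.000091) = 45.97 kN.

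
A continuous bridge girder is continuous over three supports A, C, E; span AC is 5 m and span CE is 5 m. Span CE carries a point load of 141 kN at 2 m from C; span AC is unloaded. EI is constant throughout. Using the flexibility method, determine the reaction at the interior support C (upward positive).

Insert a hinge at C; M_C is the redundant, and each span becomes simply supported.
Discontinuity in slope at C on the released structure — sum the simple-span end rotations:
  span CE: point load 141 at a = 2: Pab(L + b)/(6LEI) = 225.6/EI
  relative rotation θ_0 = (0 + 225.6)/EI = 225.6/EI
A unit hogging moment at C produces rotation L₁/(3EI) + L₂/(3EI) = 3.333/EI.
Compatibility: M_C·(L₁+L₂)/(3EI) = θ_0, giving M_C = 67.68 kN·m (hogging).
Span AC, ΣM about A with M_C applied at C: R_C^{AC}·5 = 0 + 67.68, so R_C^{AC} = 13.54 kN and R_A = 0 − 13.54 = -13.54 kN.
Span CE, ΣM about E: R_C^{CE}·5 = 423 + 67.68, so R_C^{CE} = 98.14 kN and R_E = 141 − 98.14 = 42.86 kN.
R_C = 13.54 + 98.14 = 111.7 kN.

R_C = 111.7 kN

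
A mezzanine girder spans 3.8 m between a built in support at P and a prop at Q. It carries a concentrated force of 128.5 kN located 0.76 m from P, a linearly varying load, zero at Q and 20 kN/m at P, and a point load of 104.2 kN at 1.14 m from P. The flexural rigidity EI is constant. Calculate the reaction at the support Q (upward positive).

Remove the prop at Q; the released (primary) structure is a cantilever built in at P.
Deflection at Q on the released cantilever, summing each load's contribution:
  point load 128.5 at a = 0.76: Pa²(3L − a)/(6EI) = 131.6/EI
  triangular load, peak 20 at the fixed end: w₀L⁴/(30EI) = 139/EI
  point load 104.2 at a = 1.14: Pa²(3L − a)/(6EI) = 231.6/EI
  δ_0 = 502.2/EI
Tip deflection under a unit load at Q: L³/(3EI) = 18.29/EI.
The prop prevents deflection at Q: R_Q = δ_0/δ_{QQ} = 502.2/18.29 = 27.46 kN.

R_Q = 27.46 kN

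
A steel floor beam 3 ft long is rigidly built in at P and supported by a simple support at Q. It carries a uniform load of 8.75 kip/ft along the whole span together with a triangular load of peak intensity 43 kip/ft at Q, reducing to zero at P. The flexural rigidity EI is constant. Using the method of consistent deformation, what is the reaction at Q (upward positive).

R_Q = 45.32 kip

Remove the prop at Q; the released (primary) structure is a cantilever built in at P.
Downward deflection at the released point Q due to the loads:
  UDL 8.75: wL⁴/(8EI) = 88.59/EI
  triangular load, peak 43 at the free end: 11w₀L⁴/(120EI) = 319.3/EI
  δ_0 = 407.9/EI
Tip deflection under a unit load at Q: L³/(3EI) = 9/EI.
Compatibility at Q: δ_0 − R_Q·δ_{QQ} = 0, so R_Q = 407.9/9 = 45.32 kip.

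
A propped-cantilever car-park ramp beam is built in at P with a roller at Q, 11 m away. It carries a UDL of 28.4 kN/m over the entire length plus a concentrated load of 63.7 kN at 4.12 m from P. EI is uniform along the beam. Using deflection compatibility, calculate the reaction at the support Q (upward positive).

Release the roller at Q. Primary structure: cantilever fixed at P.
Free-end deflection of the primary structure under the applied loading (downward +):
  UDL 28.4: wL⁴/(8EI) = 51976/EI
  point load 63.7 at a = 4.12: Pa²(3L − a)/(6EI) = 5205/EI
  δ_0 = 57180/EI
Tip deflection under a unit load at Q: L³/(3EI) = 443.7/EI.
Compatibility at Q: δ_0 − R_Q·δ_{QQ} = 0, so R_Q = 57180/443.7 = 128.9 kN.

R_Q = 128.9 kN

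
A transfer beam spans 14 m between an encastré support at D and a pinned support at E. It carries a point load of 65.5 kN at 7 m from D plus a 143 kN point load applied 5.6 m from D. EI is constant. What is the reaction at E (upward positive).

R_E = 50.21 kN

Choose R_E as the redundant. The primary structure is the cantilever fixed at D.
Downward deflection at the released point E due to the loads:
  point load 65.5 at a = 7: Pa²(3L − a)/(6EI) = 18722/EI
  point load 143 at a = 5.6: Pa²(3L − a)/(6EI) = 27206/EI
  δ_0 = 45928/EI
Flexibility coefficient — unit upward force at E: δ_{EE} = L³/(3EI) = 914.7/EI.
The prop prevents deflection at E: R_E = δ_0/δ_{EE} = 45928/914.7 = 50.21 kN.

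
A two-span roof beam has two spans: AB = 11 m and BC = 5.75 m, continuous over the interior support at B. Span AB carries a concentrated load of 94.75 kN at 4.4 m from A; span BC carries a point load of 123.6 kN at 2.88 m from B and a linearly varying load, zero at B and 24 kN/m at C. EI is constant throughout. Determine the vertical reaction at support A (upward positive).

R_A = 40.8 kN

Take M_B as the redundant. Released structure: two simple spans AB and BC with a hinge at B.
End slopes at the hinge B, treating each span as simply supported:
  span AB: point load 94.75 at a = 4.4: Pab(L + a)/(6LEI) = 642/EI
  span BC: point load 123.6 at a = 2.88: Pab(L + b)/(6LEI) = 255.3/EI
  span BC: triangular load, peak 24: 7w₀L³/(360EI) = 88.72/EI
  relative rotation θ_0 = (642 + 344)/EI = 986/EI
A unit hogging moment at B produces rotation L₁/(3EI) + L₂/(3EI) = 5.583/EI.
Slope continuity at B: θ_0 = M_B·5.583/EI, so M_B = 986/5.583 = 176.6 kN·m (hogging).
Span AB, ΣM about A with M_B applied at B: R_B^{AB}·11 = 416.9 + 176.6, so R_B^{AB} = 53.95 kN and R_A = 94.75 − 53.95 = 40.8 kN.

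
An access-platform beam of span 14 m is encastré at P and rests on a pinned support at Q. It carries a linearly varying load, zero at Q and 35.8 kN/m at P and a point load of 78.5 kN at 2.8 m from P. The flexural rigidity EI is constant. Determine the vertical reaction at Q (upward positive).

R_Q = 54.52 kN

Release the roller at Q. Primary structure: cantilever fixed at P.
Downward deflection at the released point Q due to the loads:
  triangular load, peak 35.8 at the fixed end: w₀L⁴/(30EI) = 45843/EI
  point load 78.5 at a = 2.8: Pa²(3L − a)/(6EI) = 4021/EI
  δ_0 = 49864/EI
Flexibility coefficient — unit upward force at Q: δ_{QQ} = L³/(3EI) = 914.7/EI.
Compatibility at Q: δ_0 − R_Q·δ_{QQ} = 0, so R_Q = 49864/914.7 = 54.52 kN.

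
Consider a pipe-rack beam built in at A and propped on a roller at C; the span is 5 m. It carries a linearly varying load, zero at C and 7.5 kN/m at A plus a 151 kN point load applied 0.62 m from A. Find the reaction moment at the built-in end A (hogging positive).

Remove the prop at C; the released (primary) structure is a cantilever built in at A.
Free-end deflection of the primary structure under the applied loading (downward +):
  triangular load, peak 7.5 at the fixed end: w₀L⁴/(30EI) = 156.2/EI
  point load 151 at a = 0.62: Pa²(3L − a)/(6EI) = 139.1/EI
  δ_0 = 295.4/EI
Flexibility coefficient — unit upward force at C: δ_{CC} = L³/(3EI) = 41.67/EI.
The prop prevents deflection at C: R_C = δ_0/δ_{CC} = 295.4/41.67 = 7.089 kN.
Moment equilibrium about A: M_A = Σ(load moments about A) − R_C·L = 124.9 − 7.089×5 = 89.43 kN·m.

M_A = 89.43 kN·m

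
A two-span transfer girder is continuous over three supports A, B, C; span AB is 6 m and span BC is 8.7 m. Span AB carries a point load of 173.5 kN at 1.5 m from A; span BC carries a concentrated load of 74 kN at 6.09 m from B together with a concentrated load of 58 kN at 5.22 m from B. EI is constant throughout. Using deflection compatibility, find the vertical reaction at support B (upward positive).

R_B = 131.6 kN

Release continuity at B by inserting a hinge; the redundant is the internal moment M_B. The primary structure is two simply-supported spans AB and BC.
Rotations at B on the released spans (each span's end-slope, ×1/EI):
  span AB: point load 173.5 at a = 1.5: Pab(L + a)/(6LEI) = 244/EI
  span BC: point load 74 at a = 6.09: Pab(L + b)/(6LEI) = 254.8/EI
  span BC: point load 58 at a = 5.22: Pab(L + b)/(6LEI) = 245.8/EI
  relative rotation θ_0 = (244 + 500.7)/EI = 744.7/EI
A unit hogging moment at B produces rotation L₁/(3EI) + L₂/(3EI) = 4.9/EI.
Compatibility: M_B·(L₁+L₂)/(3EI) = θ_0, giving M_B = 152 kN·m (hogging).
Span AB, ΣM about A with M_B applied at B: R_B^{AB}·6 = 260.2 + 152, so R_B^{AB} = 68.7 kN and R_A = 173.5 − 68.7 = 104.8 kN.
Span BC, ΣM about C: R_B^{BC}·8.7 = 395 + 152, so R_B^{BC} = 62.87 kN and R_C = 132 − 62.87 = 69.13 kN.
R_B = 68.7 + 62.87 = 131.6 kN.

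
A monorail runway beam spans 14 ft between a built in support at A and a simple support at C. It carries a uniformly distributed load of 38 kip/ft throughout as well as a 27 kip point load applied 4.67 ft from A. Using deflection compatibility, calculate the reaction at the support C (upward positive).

R_C = 203.5 kip

Release the roller at C. Primary structure: cantilever fixed at A.
Deflection at C on the released cantilever, summing each load's contribution:
  UDL 38: wL⁴/(8EI) = 182476/EI
  point load 27 at a = 4.67: Pa²(3L − a)/(6EI) = 3664/EI
  δ_0 = 186140/EI
Tip deflection under a unit load at C: L³/(3EI) = 914.7/EI.
Compatibility at C: δ_0 − R_C·δ_{CC} = 0, so R_C = 186140/914.7 = 203.5 kip.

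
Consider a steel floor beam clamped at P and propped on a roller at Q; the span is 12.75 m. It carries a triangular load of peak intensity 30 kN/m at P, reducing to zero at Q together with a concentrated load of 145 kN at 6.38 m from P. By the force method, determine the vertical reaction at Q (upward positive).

R_Q = 83.63 kN

Take the reaction at Q as the redundant and release it; the primary structure is a cantilever fixed at P.
Deflection at Q on the released cantilever, summing each load's contribution:
  triangular load, peak 30 at the fixed end: w₀L⁴/(30EI) = 26427/EI
  point load 145 at a = 6.38: Pa²(3L − a)/(6EI) = 31350/EI
  δ_0 = 57777/EI
Flexibility coefficient — unit upward force at Q: δ_{QQ} = L³/(3EI) = 690.9/EI.
The prop prevents deflection at Q: R_Q = δ_0/δ_{QQ} = 57777/690.9 = 83.63 kN.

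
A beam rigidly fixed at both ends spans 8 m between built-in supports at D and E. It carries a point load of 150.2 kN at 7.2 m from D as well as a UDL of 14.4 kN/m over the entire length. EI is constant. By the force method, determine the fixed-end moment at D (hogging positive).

M_D = 87.61 kN·m

Take the two fixed-end moments M_D, M_E as redundants; the released structure is the simple span DE.
Simple-span end rotations at D and E under the given loads:
  at D: point load 150.2 at a = 7.2: Pab(L + b)/(6LEI) = 158.6/EI
  at E: point load 150.2 at a = 7.2: Pab(L + a)/(6LEI) = 274/EI
  at D: UDL 14.4: wL³/(24EI) = 307.2/EI
  at E: UDL 14.4: wL³/(24EI) = 307.2/EI
  θ_D0 = 465.8/EI,  θ_E0 = 581.2/EI
Flexibility coefficients: a unit moment at one end gives L/(3EI) there and L/(6EI) at the far end, so f₁₁ = f₂₂ = 2.667/EI and f₁₂ = f₂₁ = 1.333/EI.
Compatibility — zero rotation at each built-in end:
  2.667 M_D + 1.333 M_E = 465.8
  1.333 M_D + 2.667 M_E = 581.2
Solving the pair gives M_D = 87.61 kN·m and M_E = 174.1 kN·m (hogging).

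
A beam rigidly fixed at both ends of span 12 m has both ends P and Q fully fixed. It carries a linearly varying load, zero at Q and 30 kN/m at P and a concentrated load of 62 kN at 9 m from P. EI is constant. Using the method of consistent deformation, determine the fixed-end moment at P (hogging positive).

Take the two fixed-end moments M_P, M_Q as redundants; the released structure is the simple span PQ.
On the primary (simply-supported) span, the end slopes from the loading are:
  at P: triangular load, peak 30: w₀L³/(45EI) = 1152/EI
  at Q: triangular load, peak 30: 7w₀L³/(360EI) = 1008/EI
  at P: point load 62 at a = 9: Pab(L + b)/(6LEI) = 348.8/EI
  at Q: point load 62 at a = 9: Pab(L + a)/(6LEI) = 488.2/EI
  θ_P0 = 1501/EI,  θ_Q0 = 1496/EI
Flexibility coefficients: a unit moment at one end gives L/(3EI) there and L/(6EI) at the far end, so f₁₁ = f₂₂ = 4/EI and f₁₂ = f₂₁ = 2/EI.
Compatibility — zero rotation at each built-in end:
  4 M_P + 2 M_Q = 1501
  2 M_P + 4 M_Q = 1496
Solving the pair gives M_P = 250.9 kN·m and M_Q = 248.6 kN·m (hogging).

M_P = 250.9 kN·m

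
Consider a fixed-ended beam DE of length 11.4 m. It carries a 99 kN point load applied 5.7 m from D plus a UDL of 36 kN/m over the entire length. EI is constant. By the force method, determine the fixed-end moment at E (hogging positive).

M_E = 531 kN·m

Take the two fixed-end moments M_D, M_E as redundants; the released structure is the simple span DE.
End rotations of the released simple span under the applied load (×1/EI):
  at D: point load 99 at a = 5.7: Pab(L + b)/(6LEI) = 804.1/EI
  at E: point load 99 at a = 5.7: Pab(L + a)/(6LEI) = 804.1/EI
  at D: UDL 36: wL³/(24EI) = 2222/EI
  at E: UDL 36: wL³/(24EI) = 2222/EI
  θ_D0 = 3026/EI,  θ_E0 = 3026/EI
Flexibility coefficients: a unit moment at one end gives L/(3EI) there and L/(6EI) at the far end, so f₁₁ = f₂₂ = 3.8/EI and f₁₂ = f₂₁ = 1.9/EI.
Compatibility — zero rotation at each built-in end:
  3.8 M_D + 1.9 M_E = 3026
  1.9 M_D + 3.8 M_E = 3026
Solving the pair gives M_D = 531 kN·m and M_E = 531 kN·m (hogging).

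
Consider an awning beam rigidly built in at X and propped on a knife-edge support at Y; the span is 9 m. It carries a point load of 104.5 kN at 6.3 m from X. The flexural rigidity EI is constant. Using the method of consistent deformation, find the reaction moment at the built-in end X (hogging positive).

Take the reaction at Y as the redundant and release it; the primary structure is a cantilever fixed at X.
Free-end deflection of the primary structure under the applied loading (downward +):
  point load 104.5 at a = 6.3: Pa²(3L − a)/(6EI) = 14309/EI
Tip deflection under a unit load at Y: L³/(3EI) = 243/EI.
The prop prevents deflection at Y: R_Y = δ_0/δ_{YY} = 14309/243 = 58.89 kN.
Moment equilibrium about X: M_X = Σ(load moments about X) − R_Y·L = 658.4 − 58.89×9 = 128.4 kN·m.

M_X = 128.4 kN·m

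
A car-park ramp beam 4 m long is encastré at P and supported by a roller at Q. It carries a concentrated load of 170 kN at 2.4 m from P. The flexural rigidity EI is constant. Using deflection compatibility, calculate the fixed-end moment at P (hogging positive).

Release the roller at Q. Primary structure: cantilever fixed at P.
Free-end deflection of the primary structure under the applied loading (downward +):
  point load 170 at a = 2.4: Pa²(3L − a)/(6EI) = 1567/EI
Flexibility coefficient — unit upward force at Q: δ_{QQ} = L³/(3EI) = 21.33/EI.
Compatibility at Q: δ_0 − R_Q·δ_{QQ} = 0, so R_Q = 1567/21.33 = 73.44 kN.
Moment equilibrium about P: M_P = Σ(load moments about P) − R_Q·L = 408 − 73.44×4 = 114.2 kN·m.

M_P = 114.2 kN·m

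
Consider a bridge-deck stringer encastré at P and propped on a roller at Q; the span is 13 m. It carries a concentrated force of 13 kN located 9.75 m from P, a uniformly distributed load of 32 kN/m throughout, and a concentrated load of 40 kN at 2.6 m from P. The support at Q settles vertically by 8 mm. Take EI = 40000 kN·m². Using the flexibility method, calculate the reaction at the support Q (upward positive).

Choose R_Q as the redundant. The primary structure is the cantilever fixed at P.
Downward deflection at the released point Q due to the loads:
  point load 13 at a = 9.75: Pa²(3L − a)/(6EI) = 6025/EI
  UDL 32: wL⁴/(8EI) = 114244/EI
  point load 40 at a = 2.6: Pa²(3L − a)/(6EI) = 1640/EI
  δ_0 = 121909/EI
Flexibility coefficient — unit upward force at Q: δ_{QQ} = L³/(3EI) = 732.3/EI.
With EI = 40000 kN·m²: δ_0 = 3.0477 m and δ_{QQ} = 0.018308 m/kN.
Compatibility — the beam at Q must follow the support down by 0.008 m: δ_0 − R_Q·δ_{QQ} = 0.008, so R_Q = (3.0477 − 0.008)/0.018308 = 166 kN.

R_Q = 166 kN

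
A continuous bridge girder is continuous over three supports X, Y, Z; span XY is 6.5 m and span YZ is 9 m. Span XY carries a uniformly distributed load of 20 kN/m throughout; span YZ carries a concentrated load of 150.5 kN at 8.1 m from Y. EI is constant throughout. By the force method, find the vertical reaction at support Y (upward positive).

Take M_Y as the redundant. Released structure: two simple spans XY and YZ with a hinge at Y.
Rotations at Y on the released spans (each span's end-slope, ×1/EI):
  span XY: UDL 20: wL³/(24EI) = 228.9/EI
  span YZ: point load 150.5 at a = 8.1: Pab(L + b)/(6LEI) = 201.1/EI
  relative rotation θ_0 = (228.9 + 201.1)/EI = 430/EI
A unit hogging moment at Y produces rotation L₁/(3EI) + L₂/(3EI) = 5.167/EI.
Compatibility: M_Y·(L₁+L₂)/(3EI) = θ_0, giving M_Y = 83.23 kN·m (hogging).
Span XY, ΣM about X with M_Y applied at Y: R_Y^{XY}·6.5 = 422.5 + 83.23, so R_Y^{XY} = 77.8 kN and R_X = 130 − 77.8 = 52.2 kN.
Span YZ, ΣM about Z: R_Y^{YZ}·9 = 135.4 + 83.23, so R_Y^{YZ} = 24.3 kN and R_Z = 150.5 − 24.3 = 126.2 kN.
R_Y = 77.8 + 24.3 = 102.1 kN.

R_Y = 102.1 kN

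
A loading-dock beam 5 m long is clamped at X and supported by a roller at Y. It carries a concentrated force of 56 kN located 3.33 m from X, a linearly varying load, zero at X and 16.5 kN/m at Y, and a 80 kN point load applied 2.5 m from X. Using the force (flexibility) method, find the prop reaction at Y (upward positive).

Release the roller at Y. Primary structure: cantilever fixed at X.
Primary-structure tip deflection at Y by superposition:
  point load 56 at a = 3.33: Pa²(3L − a)/(6EI) = 1208/EI
  triangular load, peak 16.5 at the free end: 11w₀L⁴/(120EI) = 945.3/EI
  point load 80 at a = 2.5: Pa²(3L − a)/(6EI) = 1042/EI
  δ_0 = 3195/EI
Flexibility coefficient — unit upward force at Y: δ_{YY} = L³/(3EI) = 41.67/EI.
The prop prevents deflection at Y: R_Y = δ_0/δ_{YY} = 3195/41.67 = 76.67 kN.

R_Y = 76.67 kN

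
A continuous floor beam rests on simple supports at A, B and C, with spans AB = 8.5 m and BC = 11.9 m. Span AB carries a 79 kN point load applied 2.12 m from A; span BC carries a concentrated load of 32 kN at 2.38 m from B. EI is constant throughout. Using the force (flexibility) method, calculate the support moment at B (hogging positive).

Take M_B as the redundant. Released structure: two simple spans AB and BC with a hinge at B.
End slopes at the hinge B, treating each span as simply supported:
  span AB: point load 79 at a = 2.12: Pab(L + a)/(6LEI) = 222.5/EI
  span BC: point load 32 at a = 2.38: Pab(L + b)/(6LEI) = 217.5/EI
  relative rotation θ_0 = (222.5 + 217.5)/EI = 440/EI
A unit hogging moment at B produces rotation L₁/(3EI) + L₂/(3EI) = 6.8/EI.
Slope continuity at B: θ_0 = M_B·6.8/EI, so M_B = 440/6.8 = 64.71 kN·m (hogging).

M_B = 64.71 kN·m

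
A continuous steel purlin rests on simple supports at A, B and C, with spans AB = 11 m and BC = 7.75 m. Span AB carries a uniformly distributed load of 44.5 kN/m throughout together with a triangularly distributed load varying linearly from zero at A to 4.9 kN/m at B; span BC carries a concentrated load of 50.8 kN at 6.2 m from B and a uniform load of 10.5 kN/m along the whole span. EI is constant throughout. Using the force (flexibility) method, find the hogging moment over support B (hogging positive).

M_B = 466.3 kN·m

Release continuity at B by inserting a hinge; the redundant is the internal moment M_B. The primary structure is two simply-supported spans AB and BC.
End slopes at the hinge B, treating each span as simply supported:
  span AB: UDL 44.5: wL³/(24EI) = 2468/EI
  span AB: triangular load, peak 4.9: w₀L³/(45EI) = 144.9/EI
  span BC: point load 50.8 at a = 6.2: Pab(L + b)/(6LEI) = 97.64/EI
  span BC: UDL 10.5: wL³/(24EI) = 203.6/EI
  relative rotation θ_0 = (2613 + 301.3)/EI = 2914/EI
A unit hogging moment at B produces rotation L₁/(3EI) + L₂/(3EI) = 6.25/EI.
Slope continuity at B: θ_0 = M_B·6.25/EI, so M_B = 2914/6.25 = 466.3 kN·m (hogging).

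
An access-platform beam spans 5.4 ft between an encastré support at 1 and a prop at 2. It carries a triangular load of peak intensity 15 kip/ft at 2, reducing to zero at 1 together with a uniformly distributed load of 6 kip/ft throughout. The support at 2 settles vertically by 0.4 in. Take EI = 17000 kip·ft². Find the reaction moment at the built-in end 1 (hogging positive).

Release the roller at 2. Primary structure: cantilever fixed at 1.
Downward deflection at the released point 2 due to the loads:
  triangular load, peak 15 at the free end: 11w₀L⁴/(120EI) = 1169/EI
  UDL 6: wL⁴/(8EI) = 637.7/EI
  δ_0 = 1807/EI
Flexibility coefficient — unit upward force at 2: δ_{22} = L³/(3EI) = 52.49/EI.
With EI = 17000 kip·ft²: δ_0 = 0.10629 ft and δ_{22} = 0.003088 ft/kip.
Compatibility — the beam at 2 must follow the support down by 0.03333 ft: δ_0 − R_2·δ_{22} = 0.03333, so R_2 = (0.10629 − 0.03333)/0.003088 = 23.63 kip.
Moment equilibrium about 1: M_1 = Σ(load moments about 1) − R_2·L = 233.3 − 23.63×5.4 = 105.7 kip·ft.

M_1 = 105.7 kip·ft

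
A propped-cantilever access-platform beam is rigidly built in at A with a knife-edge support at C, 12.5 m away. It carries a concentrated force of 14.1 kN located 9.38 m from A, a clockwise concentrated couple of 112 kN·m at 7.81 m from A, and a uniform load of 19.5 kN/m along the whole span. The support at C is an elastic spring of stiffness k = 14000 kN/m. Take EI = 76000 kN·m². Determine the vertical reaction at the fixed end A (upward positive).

Remove the prop at C; the released (primary) structure is a cantilever built in at A.
Downward deflection at the released point C due to the loads:
  point load 14.1 at a = 9.38: Pa²(3L − a)/(6EI) = 5814/EI
  clockwise couple 112 at a = 7.81: M₀a(2L − a)/(2EI) = 7518/EI
  UDL 19.5: wL⁴/(8EI) = 59509/EI
  δ_0 = 72842/EI
Flexibility coefficient — unit upward force at C: δ_{CC} = L³/(3EI) = 651/EI.
With EI = 76000 kN·m²: δ_0 = 0.95844 m and δ_{CC} = 0.008566 m/kN.
Compatibility — the spring shortens by R_C/k under the reaction it provides: δ_0 − R_C·δ_{CC} = R_C/k. With 1/k = 0.000071 m/kN, R_C = δ_0 / (δ_{CC} + 1/k) = 0.95844 / (0.008566 + 0.000071) = 111 kN.
Vertical equilibrium: R_A = ΣP − R_C = 257.9 − 111 = 146.9 kN.

R_A = 146.9 kN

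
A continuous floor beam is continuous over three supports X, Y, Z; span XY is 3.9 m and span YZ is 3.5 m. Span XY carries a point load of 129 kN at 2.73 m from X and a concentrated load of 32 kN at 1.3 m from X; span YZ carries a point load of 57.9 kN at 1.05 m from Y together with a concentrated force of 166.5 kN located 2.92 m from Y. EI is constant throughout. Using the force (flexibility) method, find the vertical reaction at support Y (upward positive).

R_Y = 221.3 kN

Release continuity at Y by inserting a hinge; the redundant is the internal moment M_Y. The primary structure is two simply-supported spans XY and YZ.
End slopes at the hinge Y, treating each span as simply supported:
  span XY: point load 129 at a = 2.73: Pab(L + a)/(6LEI) = 116.7/EI
  span XY: point load 32 at a = 1.3: Pab(L + a)/(6LEI) = 24.04/EI
  span YZ: point load 57.9 at a = 1.05: Pab(L + b)/(6LEI) = 42.2/EI
  span YZ: point load 166.5 at a = 2.92: Pab(L + b)/(6LEI) = 54.79/EI
  relative rotation θ_0 = (140.8 + 96.99)/EI = 237.8/EI
A unit hogging moment at Y produces rotation L₁/(3EI) + L₂/(3EI) = 2.467/EI.
Slope continuity at Y: θ_0 = M_Y·2.467/EI, so M_Y = 237.8/2.467 = 96.39 kN·m (hogging).
Span XY, ΣM about X with M_Y applied at Y: R_Y^{XY}·3.9 = 393.8 + 96.39, so R_Y^{XY} = 125.7 kN and R_X = 161 − 125.7 = 35.32 kN.
Span YZ, ΣM about Z: R_Y^{YZ}·3.5 = 238.4 + 96.39, so R_Y^{YZ} = 95.66 kN and R_Z = 224.4 − 95.66 = 128.7 kN.
R_Y = 125.7 + 95.66 = 221.3 kN.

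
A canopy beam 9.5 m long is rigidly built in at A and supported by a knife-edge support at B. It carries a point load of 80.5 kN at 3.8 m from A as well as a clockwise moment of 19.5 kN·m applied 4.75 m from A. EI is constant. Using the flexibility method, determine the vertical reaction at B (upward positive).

R_B = 19.05 kN

Take the reaction at B as the redundant and release it; the primary structure is a cantilever fixed at A.
Free-end deflection of the primary structure under the applied loading (downward +):
  point load 80.5 at a = 3.8: Pa²(3L − a)/(6EI) = 4785/EI
  clockwise couple 19.5 at a = 4.75: M₀a(2L − a)/(2EI) = 660/EI
  δ_0 = 5445/EI
Flexibility coefficient — unit upward force at B: δ_{BB} = L³/(3EI) = 285.8/EI.
The prop prevents deflection at B: R_B = δ_0/δ_{BB} = 5445/285.8 = 19.05 kN.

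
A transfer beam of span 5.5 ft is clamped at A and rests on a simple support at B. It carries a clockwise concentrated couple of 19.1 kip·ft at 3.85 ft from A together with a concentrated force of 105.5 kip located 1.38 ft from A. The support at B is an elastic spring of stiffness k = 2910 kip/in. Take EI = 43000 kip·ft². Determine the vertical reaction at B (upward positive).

R_B = 13.57 kip

Release the roller at B. Primary structure: cantilever fixed at A.
Primary-structure tip deflection at B by superposition:
  clockwise couple 19.1 at a = 3.85: M₀a(2L − a)/(2EI) = 262.9/EI
  point load 105.5 at a = 1.38: Pa²(3L − a)/(6EI) = 506.3/EI
  δ_0 = 769.2/EI
Tip deflection under a unit load at B: L³/(3EI) = 55.46/EI.
With EI = 43000 kip·ft²: δ_0 = 0.017888 ft and δ_{BB} = 0.00129 ft/kip.
Compatibility — the spring shortens by R_B/k under the reaction it provides: δ_0 − R_B·δ_{BB} = R_B/k. With 1/k = 1/(2910×12) ft/kip = 0.000029 ft/kip, R_B = δ_0 / (δ_{BB} + 1/k) = 0.017888 / (0.00129 + 0.000029) = 13.57 kip.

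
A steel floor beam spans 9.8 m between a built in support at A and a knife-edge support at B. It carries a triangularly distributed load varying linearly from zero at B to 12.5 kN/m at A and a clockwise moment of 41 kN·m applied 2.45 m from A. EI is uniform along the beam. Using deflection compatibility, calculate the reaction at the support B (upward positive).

Take the reaction at B as the redundant and release it; the primary structure is a cantilever fixed at A.
Deflection at B on the released cantilever, summing each load's contribution:
  triangular load, peak 12.5 at the fixed end: w₀L⁴/(30EI) = 3843/EI
  clockwise couple 41 at a = 2.45: M₀a(2L − a)/(2EI) = 861.4/EI
  δ_0 = 4705/EI
Flexibility coefficient — unit upward force at B: δ_{BB} = L³/(3EI) = 313.7/EI.
Compatibility at B: δ_0 − R_B·δ_{BB} = 0, so R_B = 4705/313.7 = 15 kN.

R_B = 15 kN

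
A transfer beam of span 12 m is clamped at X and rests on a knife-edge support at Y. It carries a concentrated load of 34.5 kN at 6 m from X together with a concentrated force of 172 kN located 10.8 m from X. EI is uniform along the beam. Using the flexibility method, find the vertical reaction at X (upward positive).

Release the roller at Y. Primary structure: cantilever fixed at X.
Primary-structure tip deflection at Y by superposition:
  point load 34.5 at a = 6: Pa²(3L − a)/(6EI) = 6210/EI
  point load 172 at a = 10.8: Pa²(3L − a)/(6EI) = 84261/EI
  δ_0 = 90471/EI
Tip deflection under a unit load at Y: L³/(3EI) = 576/EI.
Compatibility at Y: δ_0 − R_Y·δ_{YY} = 0, so R_Y = 90471/576 = 157.1 kN.
Vertical equilibrium: R_X = ΣP − R_Y = 206.5 − 157.1 = 49.43 kN.

R_X = 49.43 kN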